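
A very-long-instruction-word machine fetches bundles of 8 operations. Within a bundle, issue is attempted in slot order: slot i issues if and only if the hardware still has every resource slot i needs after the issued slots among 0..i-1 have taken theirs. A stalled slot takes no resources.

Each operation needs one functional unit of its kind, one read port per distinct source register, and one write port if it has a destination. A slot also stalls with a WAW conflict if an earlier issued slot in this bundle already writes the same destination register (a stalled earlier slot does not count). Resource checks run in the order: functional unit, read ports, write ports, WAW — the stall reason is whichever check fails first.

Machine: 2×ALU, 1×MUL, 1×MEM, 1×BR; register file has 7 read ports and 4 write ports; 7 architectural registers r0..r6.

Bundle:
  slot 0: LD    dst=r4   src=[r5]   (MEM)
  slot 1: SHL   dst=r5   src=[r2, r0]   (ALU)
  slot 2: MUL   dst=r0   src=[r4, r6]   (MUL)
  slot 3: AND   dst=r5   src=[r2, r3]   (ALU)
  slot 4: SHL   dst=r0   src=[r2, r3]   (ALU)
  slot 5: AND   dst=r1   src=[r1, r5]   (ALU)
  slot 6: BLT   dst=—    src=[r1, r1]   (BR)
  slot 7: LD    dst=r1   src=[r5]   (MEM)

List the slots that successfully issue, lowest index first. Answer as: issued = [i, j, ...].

issued = [0, 1, 2, 5]

  0. MEM→r4 ⇒ go  {2A/1Mu/0Ld/1B | 6r 3w}
  1. ALU→r5 ⇒ go  {1A/1Mu/0Ld/1B | 4r 2w}
  2. MUL→r0 ⇒ go  {1A/0Mu/0Ld/1B | 2r 1w}
  3. ALU→r5 ⇒ no(WAW)  {1A/0Mu/0Ld/1B | 2r 1w}
  4. ALU→r0 ⇒ no(WAW)  {1A/0Mu/0Ld/1B | 2r 1w}
  5. ALU→r1 ⇒ go  {0A/0Mu/0Ld/1B | 0r 0w}
  6. BR ⇒ no(RD_PORT)  {0A/0Mu/0Ld/1B | 0r 0w}
  7. MEM→r1 ⇒ no(FU)  {0A/0Mu/0Ld/1B | 0r 0w}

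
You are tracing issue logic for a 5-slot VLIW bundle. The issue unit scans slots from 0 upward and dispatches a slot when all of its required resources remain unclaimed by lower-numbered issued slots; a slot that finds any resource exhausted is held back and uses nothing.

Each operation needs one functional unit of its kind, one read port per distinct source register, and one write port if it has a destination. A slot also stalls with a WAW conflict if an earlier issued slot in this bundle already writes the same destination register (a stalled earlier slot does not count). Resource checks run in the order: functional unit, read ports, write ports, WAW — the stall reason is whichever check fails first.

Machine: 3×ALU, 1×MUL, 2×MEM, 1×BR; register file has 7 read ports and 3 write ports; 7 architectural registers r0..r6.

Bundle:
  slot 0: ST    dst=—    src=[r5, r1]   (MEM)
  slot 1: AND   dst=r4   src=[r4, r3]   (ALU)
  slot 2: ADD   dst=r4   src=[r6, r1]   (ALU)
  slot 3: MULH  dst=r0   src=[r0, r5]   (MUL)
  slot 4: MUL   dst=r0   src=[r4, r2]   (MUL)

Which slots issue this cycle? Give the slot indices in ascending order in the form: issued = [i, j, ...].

issued = [0, 1, 3]

(0) want 1×MEM +2rd +0wr — yes → AL3|MU1|ME1|BR1|rd5|wr3
(1) want 1×ALU +2rd +1wr — yes → AL2|MU1|ME1|BR1|rd3|wr2
(2) want 1×ALU +2rd +1wr — WAW → AL2|MU1|ME1|BR1|rd3|wr2
(3) want 1×MUL +2rd +1wr — yes → AL2|MU0|ME1|BR1|rd1|wr1
(4) want 1×MUL +2rd +1wr — FU → AL2|MU0|ME1|BR1|rd1|wr1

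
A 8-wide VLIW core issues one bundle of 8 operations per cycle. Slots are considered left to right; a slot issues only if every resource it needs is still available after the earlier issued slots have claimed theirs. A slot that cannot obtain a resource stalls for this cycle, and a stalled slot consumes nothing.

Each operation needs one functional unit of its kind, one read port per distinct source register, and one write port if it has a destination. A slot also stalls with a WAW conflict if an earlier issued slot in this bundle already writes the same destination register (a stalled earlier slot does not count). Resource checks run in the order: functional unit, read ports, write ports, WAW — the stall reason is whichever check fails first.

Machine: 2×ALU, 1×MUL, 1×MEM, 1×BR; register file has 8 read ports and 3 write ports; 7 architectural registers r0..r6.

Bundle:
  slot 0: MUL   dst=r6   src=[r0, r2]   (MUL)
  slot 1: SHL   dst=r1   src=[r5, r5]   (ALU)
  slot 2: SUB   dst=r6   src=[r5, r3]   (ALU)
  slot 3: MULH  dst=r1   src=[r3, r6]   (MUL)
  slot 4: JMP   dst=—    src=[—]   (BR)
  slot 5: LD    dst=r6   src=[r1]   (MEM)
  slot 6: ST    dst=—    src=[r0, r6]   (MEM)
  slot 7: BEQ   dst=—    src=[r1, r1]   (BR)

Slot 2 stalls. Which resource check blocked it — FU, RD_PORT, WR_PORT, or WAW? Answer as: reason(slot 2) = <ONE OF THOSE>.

(0) want 1×MUL +2rd +1wr — yes → AL2|MU0|ME1|BR1|rd6|wr2
(1) want 1×ALU +1rd +1wr — yes → AL1|MU0|ME1|BR1|rd5|wr1
(2) want 1×ALU +2rd +1wr — WAW → AL1|MU0|ME1|BR1|rd5|wr1
(3) want 1×MUL +2rd +1wr — FU → AL1|MU0|ME1|BR1|rd5|wr1
(4) want 1×BR +0rd +0wr — yes → AL1|MU0|ME1|BR0|rd5|wr1
(5) want 1×MEM +1rd +1wr — WAW → AL1|MU0|ME1|BR0|rd5|wr1
(6) want 1×MEM +2rd +0wr — yes → AL1|MU0|ME0|BR0|rd3|wr1
(7) want 1×BR +1rd +0wr — FU → AL1|MU0|ME0|BR0|rd3|wr1

reason(slot 2) = WAW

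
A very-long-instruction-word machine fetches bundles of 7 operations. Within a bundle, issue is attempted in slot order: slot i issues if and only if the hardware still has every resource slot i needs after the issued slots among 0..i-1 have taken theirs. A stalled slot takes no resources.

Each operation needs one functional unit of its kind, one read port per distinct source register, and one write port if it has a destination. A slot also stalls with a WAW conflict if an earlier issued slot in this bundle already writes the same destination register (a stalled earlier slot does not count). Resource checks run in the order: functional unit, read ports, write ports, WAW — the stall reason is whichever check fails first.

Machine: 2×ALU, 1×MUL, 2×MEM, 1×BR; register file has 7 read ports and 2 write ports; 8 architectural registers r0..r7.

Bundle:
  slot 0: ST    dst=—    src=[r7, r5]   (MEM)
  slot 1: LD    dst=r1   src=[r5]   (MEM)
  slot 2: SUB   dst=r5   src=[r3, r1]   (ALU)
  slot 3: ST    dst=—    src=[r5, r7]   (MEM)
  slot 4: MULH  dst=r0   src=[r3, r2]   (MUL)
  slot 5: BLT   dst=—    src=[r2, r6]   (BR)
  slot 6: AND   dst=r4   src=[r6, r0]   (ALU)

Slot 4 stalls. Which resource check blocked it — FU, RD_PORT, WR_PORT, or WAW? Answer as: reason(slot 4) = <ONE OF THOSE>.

  0. MEM ⇒ go  {2A/1Mu/1Ld/1B | 5r 2w}
  1. MEM→r1 ⇒ go  {2A/1Mu/0Ld/1B | 4r 1w}
  2. ALU→r5 ⇒ go  {1A/1Mu/0Ld/1B | 2r 0w}
  3. MEM ⇒ no(FU)  {1A/1Mu/0Ld/1B | 2r 0w}
  4. MUL→r0 ⇒ no(WR_PORT)  {1A/1Mu/0Ld/1B | 2r 0w}
  5. BR ⇒ go  {1A/1Mu/0Ld/0B | 0r 0w}
  6. ALU→r4 ⇒ no(RD_PORT)  {1A/1Mu/0Ld/0B | 0r 0w}

reason(slot 4) = WR_PORT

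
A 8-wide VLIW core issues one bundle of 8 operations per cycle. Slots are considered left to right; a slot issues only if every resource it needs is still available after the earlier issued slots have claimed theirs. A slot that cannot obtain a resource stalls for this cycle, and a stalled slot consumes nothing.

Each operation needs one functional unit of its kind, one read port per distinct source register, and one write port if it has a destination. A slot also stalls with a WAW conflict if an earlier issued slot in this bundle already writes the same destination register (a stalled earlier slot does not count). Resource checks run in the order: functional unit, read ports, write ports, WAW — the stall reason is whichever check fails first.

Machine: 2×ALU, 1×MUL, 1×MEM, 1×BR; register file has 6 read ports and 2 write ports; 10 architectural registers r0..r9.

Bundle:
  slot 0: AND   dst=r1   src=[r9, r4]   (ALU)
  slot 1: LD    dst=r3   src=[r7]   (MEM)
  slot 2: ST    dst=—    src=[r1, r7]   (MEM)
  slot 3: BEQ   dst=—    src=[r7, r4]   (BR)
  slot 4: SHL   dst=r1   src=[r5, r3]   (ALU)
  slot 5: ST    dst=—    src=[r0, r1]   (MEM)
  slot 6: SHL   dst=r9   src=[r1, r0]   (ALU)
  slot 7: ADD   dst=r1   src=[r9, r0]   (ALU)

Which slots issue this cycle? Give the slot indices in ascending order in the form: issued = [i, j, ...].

issued = [0, 1, 3]

(0) want 1×ALU +2rd +1wr — yes → AL1|MU1|ME1|BR1|rd4|wr1
(1) want 1×MEM +1rd +1wr — yes → AL1|MU1|ME0|BR1|rd3|wr0
(2) want 1×MEM +2rd +0wr — FU → AL1|MU1|ME0|BR1|rd3|wr0
(3) want 1×BR +2rd +0wr — yes → AL1|MU1|ME0|BR0|rd1|wr0
(4) want 1×ALU +2rd +1wr — RD_PORT → AL1|MU1|ME0|BR0|rd1|wr0
(5) want 1×MEM +2rd +0wr — FU → AL1|MU1|ME0|BR0|rd1|wr0
(6) want 1×ALU +2rd +1wr — RD_PORT → AL1|MU1|ME0|BR0|rd1|wr0
(7) want 1×ALU +2rd +1wr — RD_PORT → AL1|MU1|ME0|BR0|rd1|wr0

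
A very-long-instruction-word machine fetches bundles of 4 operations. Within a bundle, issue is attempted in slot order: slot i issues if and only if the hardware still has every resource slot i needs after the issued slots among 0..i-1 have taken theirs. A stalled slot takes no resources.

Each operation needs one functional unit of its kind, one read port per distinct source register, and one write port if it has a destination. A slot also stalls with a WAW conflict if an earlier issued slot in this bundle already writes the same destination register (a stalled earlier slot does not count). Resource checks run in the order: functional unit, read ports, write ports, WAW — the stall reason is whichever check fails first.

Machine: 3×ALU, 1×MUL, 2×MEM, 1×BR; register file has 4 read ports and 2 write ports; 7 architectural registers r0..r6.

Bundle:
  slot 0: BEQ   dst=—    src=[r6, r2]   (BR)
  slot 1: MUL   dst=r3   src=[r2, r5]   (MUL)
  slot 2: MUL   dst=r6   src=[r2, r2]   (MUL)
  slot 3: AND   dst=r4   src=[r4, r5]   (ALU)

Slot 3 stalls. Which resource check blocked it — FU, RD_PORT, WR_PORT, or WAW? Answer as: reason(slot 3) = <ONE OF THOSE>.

  0. BR ⇒ go  {3A/1Mu/2Ld/0B | 2r 2w}
  1. MUL→r3 ⇒ go  {3A/0Mu/2Ld/0B | 0r 1w}
  2. MUL→r6 ⇒ no(FU)  {3A/0Mu/2Ld/0B | 0r 1w}
  3. ALU→r4 ⇒ no(RD_PORT)  {3A/0Mu/2Ld/0B | 0r 1w}

reason(slot 3) = RD_PORT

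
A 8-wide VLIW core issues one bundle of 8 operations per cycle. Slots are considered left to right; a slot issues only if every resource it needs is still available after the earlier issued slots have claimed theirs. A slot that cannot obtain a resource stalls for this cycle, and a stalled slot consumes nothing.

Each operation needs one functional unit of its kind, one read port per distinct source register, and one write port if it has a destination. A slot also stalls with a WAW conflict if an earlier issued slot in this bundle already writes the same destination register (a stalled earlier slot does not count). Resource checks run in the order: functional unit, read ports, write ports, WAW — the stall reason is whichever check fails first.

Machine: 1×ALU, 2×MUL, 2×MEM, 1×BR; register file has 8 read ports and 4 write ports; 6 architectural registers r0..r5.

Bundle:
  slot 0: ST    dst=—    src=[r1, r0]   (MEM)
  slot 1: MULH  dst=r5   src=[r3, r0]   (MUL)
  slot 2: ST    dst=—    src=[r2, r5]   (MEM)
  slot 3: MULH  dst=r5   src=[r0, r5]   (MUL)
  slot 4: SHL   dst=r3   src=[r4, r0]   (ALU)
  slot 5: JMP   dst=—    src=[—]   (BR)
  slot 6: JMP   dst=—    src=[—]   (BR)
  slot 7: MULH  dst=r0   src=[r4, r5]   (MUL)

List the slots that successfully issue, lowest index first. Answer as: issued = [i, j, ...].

issued = [0, 1, 2, 4, 5]

slot 0 (MEM): ISSUE — free A1,Mu2,Ld1,B1 rp6 wp4
slot 1 (MUL): ISSUE — free A1,Mu1,Ld1,B1 rp4 wp3
slot 2 (MEM): ISSUE — free A1,Mu1,Ld0,B1 rp2 wp3
slot 3 (MUL): stall WAW — free A1,Mu1,Ld0,B1 rp2 wp3
slot 4 (ALU): ISSUE — free A0,Mu1,Ld0,B1 rp0 wp2
slot 5 (BR): ISSUE — free A0,Mu1,Ld0,B0 rp0 wp2
slot 6 (BR): stall FU — free A0,Mu1,Ld0,B0 rp0 wp2
slot 7 (MUL): stall RD_PORT — free A0,Mu1,Ld0,B0 rp0 wp2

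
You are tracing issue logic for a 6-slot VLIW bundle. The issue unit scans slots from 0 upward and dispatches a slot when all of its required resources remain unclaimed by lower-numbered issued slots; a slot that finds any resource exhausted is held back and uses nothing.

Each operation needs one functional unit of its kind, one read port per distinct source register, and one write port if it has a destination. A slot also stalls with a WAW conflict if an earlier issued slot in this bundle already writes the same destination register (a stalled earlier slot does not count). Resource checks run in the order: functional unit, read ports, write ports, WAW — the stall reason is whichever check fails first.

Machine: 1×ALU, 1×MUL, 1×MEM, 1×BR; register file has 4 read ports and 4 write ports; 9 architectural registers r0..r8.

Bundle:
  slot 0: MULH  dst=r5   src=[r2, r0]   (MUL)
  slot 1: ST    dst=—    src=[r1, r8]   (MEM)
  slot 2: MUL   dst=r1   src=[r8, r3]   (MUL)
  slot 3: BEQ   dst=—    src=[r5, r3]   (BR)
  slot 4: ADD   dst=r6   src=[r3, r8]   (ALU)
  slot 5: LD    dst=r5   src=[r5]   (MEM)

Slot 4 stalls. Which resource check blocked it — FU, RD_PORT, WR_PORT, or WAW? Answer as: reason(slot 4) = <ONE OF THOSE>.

reason(slot 4) = RD_PORT

[0] MUL needs rd=2 wr=1: ok; after: ALU=1 MUL=0 MEM=1 BR=1, R=2, W=3
[1] MEM needs rd=2 wr=0: ok; after: ALU=1 MUL=0 MEM=0 BR=1, R=0, W=3
[2] MUL needs rd=2 wr=1: FU; after: ALU=1 MUL=0 MEM=0 BR=1, R=0, W=3
[3] BR needs rd=2 wr=0: RD_PORT; after: ALU=1 MUL=0 MEM=0 BR=1, R=0, W=3
[4] ALU needs rd=2 wr=1: RD_PORT; after: ALU=1 MUL=0 MEM=0 BR=1, R=0, W=3
[5] MEM needs rd=1 wr=1: FU; after: ALU=1 MUL=0 MEM=0 BR=1, R=0, W=3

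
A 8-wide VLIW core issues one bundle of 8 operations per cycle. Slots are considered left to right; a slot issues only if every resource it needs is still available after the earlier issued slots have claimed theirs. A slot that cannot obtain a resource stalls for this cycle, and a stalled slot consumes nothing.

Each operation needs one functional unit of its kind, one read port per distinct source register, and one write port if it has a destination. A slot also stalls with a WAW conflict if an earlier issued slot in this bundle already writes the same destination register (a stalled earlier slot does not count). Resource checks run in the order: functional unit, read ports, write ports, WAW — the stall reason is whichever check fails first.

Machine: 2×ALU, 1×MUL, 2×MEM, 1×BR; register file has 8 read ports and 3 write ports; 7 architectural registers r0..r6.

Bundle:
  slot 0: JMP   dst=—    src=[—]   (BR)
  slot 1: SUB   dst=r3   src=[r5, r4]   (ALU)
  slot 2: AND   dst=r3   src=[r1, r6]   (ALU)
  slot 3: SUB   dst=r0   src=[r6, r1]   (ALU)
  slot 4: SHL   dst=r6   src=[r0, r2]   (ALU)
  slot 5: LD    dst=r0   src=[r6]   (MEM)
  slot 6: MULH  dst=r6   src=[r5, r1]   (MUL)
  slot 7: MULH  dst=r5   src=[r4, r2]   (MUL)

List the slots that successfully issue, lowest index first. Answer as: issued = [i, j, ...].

issued = [0, 1, 3, 6]

(0) want 1×BR +0rd +0wr — yes → AL2|MU1|ME2|BR0|rd8|wr3
(1) want 1×ALU +2rd +1wr — yes → AL1|MU1|ME2|BR0|rd6|wr2
(2) want 1×ALU +2rd +1wr — WAW → AL1|MU1|ME2|BR0|rd6|wr2
(3) want 1×ALU +2rd +1wr — yes → AL0|MU1|ME2|BR0|rd4|wr1
(4) want 1×ALU +2rd +1wr — FU → AL0|MU1|ME2|BR0|rd4|wr1
(5) want 1×MEM +1rd +1wr — WAW → AL0|MU1|ME2|BR0|rd4|wr1
(6) want 1×MUL +2rd +1wr — yes → AL0|MU0|ME2|BR0|rd2|wr0
(7) want 1×MUL +2rd +1wr — FU → AL0|MU0|ME2|BR0|rd2|wr0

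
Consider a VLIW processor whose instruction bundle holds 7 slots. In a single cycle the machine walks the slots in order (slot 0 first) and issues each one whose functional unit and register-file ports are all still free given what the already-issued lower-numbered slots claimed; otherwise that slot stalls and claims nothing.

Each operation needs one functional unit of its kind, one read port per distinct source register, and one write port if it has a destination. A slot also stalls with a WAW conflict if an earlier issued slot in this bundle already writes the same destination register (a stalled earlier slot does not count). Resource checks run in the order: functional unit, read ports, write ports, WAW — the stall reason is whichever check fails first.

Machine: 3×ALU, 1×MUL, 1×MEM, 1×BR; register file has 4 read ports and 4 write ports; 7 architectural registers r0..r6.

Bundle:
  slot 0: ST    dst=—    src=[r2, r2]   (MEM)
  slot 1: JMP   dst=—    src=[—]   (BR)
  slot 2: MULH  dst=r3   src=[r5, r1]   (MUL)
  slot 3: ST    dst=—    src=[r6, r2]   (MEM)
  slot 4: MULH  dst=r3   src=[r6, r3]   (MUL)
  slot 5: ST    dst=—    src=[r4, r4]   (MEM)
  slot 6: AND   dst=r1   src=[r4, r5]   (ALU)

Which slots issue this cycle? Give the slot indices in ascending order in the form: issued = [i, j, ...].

issued = [0, 1, 2]

slot 0 (MEM): ISSUE — free A3,Mu1,Ld0,B1 rp3 wp4
slot 1 (BR): ISSUE — free A3,Mu1,Ld0,B0 rp3 wp4
slot 2 (MUL): ISSUE — free A3,Mu0,Ld0,B0 rp1 wp3
slot 3 (MEM): stall FU — free A3,Mu0,Ld0,B0 rp1 wp3
slot 4 (MUL): stall FU — free A3,Mu0,Ld0,B0 rp1 wp3
slot 5 (MEM): stall FU — free A3,Mu0,Ld0,B0 rp1 wp3
slot 6 (ALU): stall RD_PORT — free A3,Mu0,Ld0,B0 rp1 wp3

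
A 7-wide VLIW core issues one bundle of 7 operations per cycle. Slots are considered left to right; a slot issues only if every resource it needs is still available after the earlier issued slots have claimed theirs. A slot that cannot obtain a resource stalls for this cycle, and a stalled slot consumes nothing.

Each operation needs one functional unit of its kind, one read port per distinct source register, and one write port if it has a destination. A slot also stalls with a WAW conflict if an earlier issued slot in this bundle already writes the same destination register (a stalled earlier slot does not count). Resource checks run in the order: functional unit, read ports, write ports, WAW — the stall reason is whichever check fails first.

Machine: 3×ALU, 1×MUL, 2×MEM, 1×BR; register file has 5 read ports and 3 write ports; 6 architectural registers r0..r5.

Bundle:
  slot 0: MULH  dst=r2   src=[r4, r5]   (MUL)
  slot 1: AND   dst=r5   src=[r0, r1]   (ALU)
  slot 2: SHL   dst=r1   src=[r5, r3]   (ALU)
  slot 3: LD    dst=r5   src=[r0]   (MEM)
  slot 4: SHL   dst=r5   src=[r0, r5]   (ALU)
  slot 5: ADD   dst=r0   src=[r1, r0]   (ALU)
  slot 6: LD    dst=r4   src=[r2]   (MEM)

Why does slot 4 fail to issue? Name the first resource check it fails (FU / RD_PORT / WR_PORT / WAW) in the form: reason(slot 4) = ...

  0. MUL→r2 ⇒ go  {3A/0Mu/2Ld/1B | 3r 2w}
  1. ALU→r5 ⇒ go  {2A/0Mu/2Ld/1B | 1r 1w}
  2. ALU→r1 ⇒ no(RD_PORT)  {2A/0Mu/2Ld/1B | 1r 1w}
  3. MEM→r5 ⇒ no(WAW)  {2A/0Mu/2Ld/1B | 1r 1w}
  4. ALU→r5 ⇒ no(RD_PORT)  {2A/0Mu/2Ld/1B | 1r 1w}
  5. ALU→r0 ⇒ no(RD_PORT)  {2A/0Mu/2Ld/1B | 1r 1w}
  6. MEM→r4 ⇒ go  {2A/0Mu/1Ld/1B | 0r 0w}

reason(slot 4) = RD_PORT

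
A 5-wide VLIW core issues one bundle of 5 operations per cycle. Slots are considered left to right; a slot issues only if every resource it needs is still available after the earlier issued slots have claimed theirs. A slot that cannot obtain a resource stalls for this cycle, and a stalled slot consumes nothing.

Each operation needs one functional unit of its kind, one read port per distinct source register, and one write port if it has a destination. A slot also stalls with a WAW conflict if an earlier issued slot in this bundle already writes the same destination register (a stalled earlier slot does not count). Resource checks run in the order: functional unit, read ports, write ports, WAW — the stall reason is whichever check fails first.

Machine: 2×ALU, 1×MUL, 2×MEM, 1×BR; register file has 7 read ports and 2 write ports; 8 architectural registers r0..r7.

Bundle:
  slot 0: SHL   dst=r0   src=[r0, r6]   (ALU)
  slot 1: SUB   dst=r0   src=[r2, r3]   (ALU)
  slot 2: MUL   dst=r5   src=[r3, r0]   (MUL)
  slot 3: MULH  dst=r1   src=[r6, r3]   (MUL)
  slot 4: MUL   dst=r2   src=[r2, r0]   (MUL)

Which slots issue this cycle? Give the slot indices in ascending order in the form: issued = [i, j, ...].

(0) want 1×ALU +2rd +1wr — yes → AL1|MU1|ME2|BR1|rd5|wr1
(1) want 1×ALU +2rd +1wr — WAW → AL1|MU1|ME2|BR1|rd5|wr1
(2) want 1×MUL +2rd +1wr — yes → AL1|MU0|ME2|BR1|rd3|wr0
(3) want 1×MUL +2rd +1wr — FU → AL1|MU0|ME2|BR1|rd3|wr0
(4) want 1×MUL +2rd +1wr — FU → AL1|MU0|ME2|BR1|rd3|wr0

issued = [0, 2]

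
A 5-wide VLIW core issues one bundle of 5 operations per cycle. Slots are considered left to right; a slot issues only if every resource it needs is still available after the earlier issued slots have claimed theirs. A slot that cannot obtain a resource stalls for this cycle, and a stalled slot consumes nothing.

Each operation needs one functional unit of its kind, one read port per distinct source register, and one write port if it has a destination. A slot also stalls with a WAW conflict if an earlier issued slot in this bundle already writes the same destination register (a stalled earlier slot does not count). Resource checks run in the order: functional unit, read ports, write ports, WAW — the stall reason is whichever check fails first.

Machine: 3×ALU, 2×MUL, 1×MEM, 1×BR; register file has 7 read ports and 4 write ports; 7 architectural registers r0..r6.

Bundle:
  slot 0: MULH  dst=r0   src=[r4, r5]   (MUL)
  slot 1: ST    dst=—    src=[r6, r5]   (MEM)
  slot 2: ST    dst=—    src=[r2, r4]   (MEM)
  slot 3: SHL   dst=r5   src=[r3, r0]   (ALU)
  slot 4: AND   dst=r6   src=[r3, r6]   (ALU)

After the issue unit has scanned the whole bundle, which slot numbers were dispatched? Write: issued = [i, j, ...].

slot 0 (MUL): ISSUE — free A3,Mu1,Ld1,B1 rp5 wp3
slot 1 (MEM): ISSUE — free A3,Mu1,Ld0,B1 rp3 wp3
slot 2 (MEM): stall FU — free A3,Mu1,Ld0,B1 rp3 wp3
slot 3 (ALU): ISSUE — free A2,Mu1,Ld0,B1 rp1 wp2
slot 4 (ALU): stall RD_PORT — free A2,Mu1,Ld0,B1 rp1 wp2

issued = [0, 1, 3]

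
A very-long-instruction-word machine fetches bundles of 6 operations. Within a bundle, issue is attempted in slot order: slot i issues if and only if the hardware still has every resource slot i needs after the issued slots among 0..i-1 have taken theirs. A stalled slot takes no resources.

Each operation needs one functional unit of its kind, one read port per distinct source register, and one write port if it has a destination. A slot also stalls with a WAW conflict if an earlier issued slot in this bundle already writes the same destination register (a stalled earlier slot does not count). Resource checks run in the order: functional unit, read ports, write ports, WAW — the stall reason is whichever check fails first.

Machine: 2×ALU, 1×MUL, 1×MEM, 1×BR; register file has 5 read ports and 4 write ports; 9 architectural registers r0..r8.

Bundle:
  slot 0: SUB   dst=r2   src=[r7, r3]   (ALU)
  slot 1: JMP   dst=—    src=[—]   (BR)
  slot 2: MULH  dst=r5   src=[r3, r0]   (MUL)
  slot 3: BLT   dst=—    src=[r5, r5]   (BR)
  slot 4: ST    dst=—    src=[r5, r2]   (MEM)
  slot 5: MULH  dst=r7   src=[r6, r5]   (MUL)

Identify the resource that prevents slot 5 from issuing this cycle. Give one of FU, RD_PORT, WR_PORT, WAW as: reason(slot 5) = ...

#0 ALU src=r7,r3 dispatched  <A:1 Mu:1 Ld:1 B:1 rd:3 wr:3>
#1 BR src=- dispatched  <A:1 Mu:1 Ld:1 B:0 rd:3 wr:3>
#2 MUL src=r3,r0 dispatched  <A:1 Mu:0 Ld:1 B:0 rd:1 wr:2>
#3 BR src=r5,r5 held:FU  <A:1 Mu:0 Ld:1 B:0 rd:1 wr:2>
#4 MEM src=r5,r2 held:RD_PORT  <A:1 Mu:0 Ld:1 B:0 rd:1 wr:2>
#5 MUL src=r6,r5 held:FU  <A:1 Mu:0 Ld:1 B:0 rd:1 wr:2>

reason(slot 5) = FU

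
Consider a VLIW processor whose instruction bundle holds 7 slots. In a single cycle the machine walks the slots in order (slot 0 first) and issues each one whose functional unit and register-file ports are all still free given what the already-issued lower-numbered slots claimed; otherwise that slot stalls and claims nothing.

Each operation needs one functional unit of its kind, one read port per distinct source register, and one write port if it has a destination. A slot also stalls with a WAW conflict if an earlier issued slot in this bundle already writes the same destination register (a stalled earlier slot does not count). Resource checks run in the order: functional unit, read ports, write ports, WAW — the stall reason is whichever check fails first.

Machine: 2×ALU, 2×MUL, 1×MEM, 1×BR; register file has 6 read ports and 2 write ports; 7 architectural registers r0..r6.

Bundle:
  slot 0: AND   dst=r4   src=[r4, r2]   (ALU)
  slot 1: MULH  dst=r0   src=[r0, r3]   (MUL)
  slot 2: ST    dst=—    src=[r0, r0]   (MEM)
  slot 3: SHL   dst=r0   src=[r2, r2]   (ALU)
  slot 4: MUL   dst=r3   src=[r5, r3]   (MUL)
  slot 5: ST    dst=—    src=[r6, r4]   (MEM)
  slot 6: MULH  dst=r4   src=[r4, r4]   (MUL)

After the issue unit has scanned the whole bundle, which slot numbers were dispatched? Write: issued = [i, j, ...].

(0) want 1×ALU +2rd +1wr — yes → AL1|MU2|ME1|BR1|rd4|wr1
(1) want 1×MUL +2rd +1wr — yes → AL1|MU1|ME1|BR1|rd2|wr0
(2) want 1×MEM +1rd +0wr — yes → AL1|MU1|ME0|BR1|rd1|wr0
(3) want 1×ALU +1rd +1wr — WR_PORT → AL1|MU1|ME0|BR1|rd1|wr0
(4) want 1×MUL +2rd +1wr — RD_PORT → AL1|MU1|ME0|BR1|rd1|wr0
(5) want 1×MEM +2rd +0wr — FU → AL1|MU1|ME0|BR1|rd1|wr0
(6) want 1×MUL +1rd +1wr — WR_PORT → AL1|MU1|ME0|BR1|rd1|wr0

issued = [0, 1, 2]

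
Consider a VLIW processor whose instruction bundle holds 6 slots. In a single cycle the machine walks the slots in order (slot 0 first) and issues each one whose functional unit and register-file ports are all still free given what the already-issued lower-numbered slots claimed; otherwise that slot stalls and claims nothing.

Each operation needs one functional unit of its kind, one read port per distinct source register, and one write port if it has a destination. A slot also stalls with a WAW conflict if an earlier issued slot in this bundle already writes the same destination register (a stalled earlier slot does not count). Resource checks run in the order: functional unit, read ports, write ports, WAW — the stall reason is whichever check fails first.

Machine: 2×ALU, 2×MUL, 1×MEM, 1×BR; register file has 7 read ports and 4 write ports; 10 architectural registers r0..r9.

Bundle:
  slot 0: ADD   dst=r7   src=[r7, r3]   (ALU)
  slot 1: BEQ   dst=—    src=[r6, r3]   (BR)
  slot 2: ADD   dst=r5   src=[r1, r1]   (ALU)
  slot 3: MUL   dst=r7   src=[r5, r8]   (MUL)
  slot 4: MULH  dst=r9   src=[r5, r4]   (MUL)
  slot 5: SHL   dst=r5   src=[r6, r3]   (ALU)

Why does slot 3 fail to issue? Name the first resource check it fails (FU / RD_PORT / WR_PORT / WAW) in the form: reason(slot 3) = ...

#0 ALU src=r7,r3 dispatched  <A:1 Mu:2 Ld:1 B:1 rd:5 wr:3>
#1 BR src=r6,r3 dispatched  <A:1 Mu:2 Ld:1 B:0 rd:3 wr:3>
#2 ALU src=r1,r1 dispatched  <A:0 Mu:2 Ld:1 B:0 rd:2 wr:2>
#3 MUL src=r5,r8 held:WAW  <A:0 Mu:2 Ld:1 B:0 rd:2 wr:2>
#4 MUL src=r5,r4 dispatched  <A:0 Mu:1 Ld:1 B:0 rd:0 wr:1>
#5 ALU src=r6,r3 held:FU  <A:0 Mu:1 Ld:1 B:0 rd:0 wr:1>

reason(slot 3) = WAW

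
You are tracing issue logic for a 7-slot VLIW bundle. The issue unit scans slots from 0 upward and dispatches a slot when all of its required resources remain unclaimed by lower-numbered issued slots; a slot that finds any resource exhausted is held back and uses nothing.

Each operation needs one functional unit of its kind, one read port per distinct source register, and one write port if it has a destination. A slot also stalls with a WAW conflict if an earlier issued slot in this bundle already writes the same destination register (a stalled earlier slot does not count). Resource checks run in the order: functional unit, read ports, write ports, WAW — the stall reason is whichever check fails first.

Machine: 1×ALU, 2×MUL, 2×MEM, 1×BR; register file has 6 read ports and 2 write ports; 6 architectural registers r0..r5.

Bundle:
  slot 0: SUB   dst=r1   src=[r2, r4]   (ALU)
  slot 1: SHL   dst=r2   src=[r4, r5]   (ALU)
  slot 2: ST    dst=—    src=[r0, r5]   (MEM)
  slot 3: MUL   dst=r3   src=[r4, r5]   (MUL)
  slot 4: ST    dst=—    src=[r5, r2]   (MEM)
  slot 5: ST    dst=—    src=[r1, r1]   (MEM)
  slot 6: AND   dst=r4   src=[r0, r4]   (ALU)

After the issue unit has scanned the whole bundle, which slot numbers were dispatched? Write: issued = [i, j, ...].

issued = [0, 2, 3]

slot 0 (ALU): ISSUE — free A0,Mu2,Ld2,B1 rp4 wp1
slot 1 (ALU): stall FU — free A0,Mu2,Ld2,B1 rp4 wp1
slot 2 (MEM): ISSUE — free A0,Mu2,Ld1,B1 rp2 wp1
slot 3 (MUL): ISSUE — free A0,Mu1,Ld1,B1 rp0 wp0
slot 4 (MEM): stall RD_PORT — free A0,Mu1,Ld1,B1 rp0 wp0
slot 5 (MEM): stall RD_PORT — free A0,Mu1,Ld1,B1 rp0 wp0
slot 6 (ALU): stall FU — free A0,Mu1,Ld1,B1 rp0 wp0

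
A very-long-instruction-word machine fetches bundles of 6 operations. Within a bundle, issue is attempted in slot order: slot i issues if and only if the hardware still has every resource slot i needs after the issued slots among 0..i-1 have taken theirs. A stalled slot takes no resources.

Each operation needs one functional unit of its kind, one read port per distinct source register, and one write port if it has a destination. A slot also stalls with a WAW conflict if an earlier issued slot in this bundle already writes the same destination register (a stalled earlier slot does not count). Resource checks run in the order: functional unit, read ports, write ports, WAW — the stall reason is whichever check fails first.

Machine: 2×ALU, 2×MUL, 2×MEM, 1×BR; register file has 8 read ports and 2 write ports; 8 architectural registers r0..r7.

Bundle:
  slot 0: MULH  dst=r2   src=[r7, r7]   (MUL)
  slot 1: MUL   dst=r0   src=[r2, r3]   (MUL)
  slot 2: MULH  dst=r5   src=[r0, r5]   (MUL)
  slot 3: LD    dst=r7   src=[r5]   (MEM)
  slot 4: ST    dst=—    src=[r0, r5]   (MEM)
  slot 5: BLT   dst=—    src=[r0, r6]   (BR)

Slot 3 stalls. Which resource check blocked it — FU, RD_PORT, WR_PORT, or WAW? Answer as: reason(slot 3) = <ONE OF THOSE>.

reason(slot 3) = WR_PORT

#0 MUL src=r7,r7 dispatched  <A:2 Mu:1 Ld:2 B:1 rd:7 wr:1>
#1 MUL src=r2,r3 dispatched  <A:2 Mu:0 Ld:2 B:1 rd:5 wr:0>
#2 MUL src=r0,r5 held:FU  <A:2 Mu:0 Ld:2 B:1 rd:5 wr:0>
#3 MEM src=r5 held:WR_PORT  <A:2 Mu:0 Ld:2 B:1 rd:5 wr:0>
#4 MEM src=r0,r5 dispatched  <A:2 Mu:0 Ld:1 B:1 rd:3 wr:0>
#5 BR src=r0,r6 dispatched  <A:2 Mu:0 Ld:1 B:0 rd:1 wr:0>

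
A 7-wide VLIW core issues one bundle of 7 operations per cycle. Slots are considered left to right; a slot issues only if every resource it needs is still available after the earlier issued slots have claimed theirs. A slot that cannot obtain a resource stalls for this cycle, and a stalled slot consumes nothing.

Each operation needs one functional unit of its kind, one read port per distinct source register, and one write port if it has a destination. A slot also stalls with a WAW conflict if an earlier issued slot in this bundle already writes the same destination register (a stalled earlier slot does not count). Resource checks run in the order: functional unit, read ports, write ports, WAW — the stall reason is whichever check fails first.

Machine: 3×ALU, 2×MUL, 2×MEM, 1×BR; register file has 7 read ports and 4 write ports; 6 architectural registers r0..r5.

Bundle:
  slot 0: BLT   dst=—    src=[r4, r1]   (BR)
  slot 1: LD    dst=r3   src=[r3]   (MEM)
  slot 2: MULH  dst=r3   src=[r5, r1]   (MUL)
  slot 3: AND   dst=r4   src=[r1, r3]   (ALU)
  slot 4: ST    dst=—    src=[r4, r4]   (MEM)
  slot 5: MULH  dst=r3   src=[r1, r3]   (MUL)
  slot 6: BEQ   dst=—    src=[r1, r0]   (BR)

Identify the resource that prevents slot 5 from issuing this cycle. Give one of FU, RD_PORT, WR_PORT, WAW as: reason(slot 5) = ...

#0 BR src=r4,r1 dispatched  <A:3 Mu:2 Ld:2 B:0 rd:5 wr:4>
#1 MEM src=r3 dispatched  <A:3 Mu:2 Ld:1 B:0 rd:4 wr:3>
#2 MUL src=r5,r1 held:WAW  <A:3 Mu:2 Ld:1 B:0 rd:4 wr:3>
#3 ALU src=r1,r3 dispatched  <A:2 Mu:2 Ld:1 B:0 rd:2 wr:2>
#4 MEM src=r4,r4 dispatched  <A:2 Mu:2 Ld:0 B:0 rd:1 wr:2>
#5 MUL src=r1,r3 held:RD_PORT  <A:2 Mu:2 Ld:0 B:0 rd:1 wr:2>
#6 BR src=r1,r0 held:FU  <A:2 Mu:2 Ld:0 B:0 rd:1 wr:2>

reason(slot 5) = RD_PORT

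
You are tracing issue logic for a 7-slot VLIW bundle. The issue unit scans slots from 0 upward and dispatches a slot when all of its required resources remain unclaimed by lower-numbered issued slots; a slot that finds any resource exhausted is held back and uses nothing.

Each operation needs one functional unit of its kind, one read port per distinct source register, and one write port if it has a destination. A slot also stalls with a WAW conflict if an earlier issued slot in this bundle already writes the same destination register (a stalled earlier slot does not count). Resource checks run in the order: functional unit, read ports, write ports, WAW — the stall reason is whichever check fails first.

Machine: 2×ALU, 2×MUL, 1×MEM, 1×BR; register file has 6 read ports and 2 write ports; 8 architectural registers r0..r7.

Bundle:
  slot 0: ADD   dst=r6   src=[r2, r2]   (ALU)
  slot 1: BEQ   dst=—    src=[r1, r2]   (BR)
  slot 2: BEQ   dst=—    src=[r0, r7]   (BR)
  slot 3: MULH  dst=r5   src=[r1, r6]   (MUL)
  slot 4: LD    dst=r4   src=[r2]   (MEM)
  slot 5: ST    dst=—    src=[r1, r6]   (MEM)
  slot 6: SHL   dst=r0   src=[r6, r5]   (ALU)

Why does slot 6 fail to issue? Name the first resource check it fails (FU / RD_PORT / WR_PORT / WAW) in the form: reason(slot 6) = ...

reason(slot 6) = RD_PORT

#0 ALU src=r2,r2 dispatched  <A:1 Mu:2 Ld:1 B:1 rd:5 wr:1>
#1 BR src=r1,r2 dispatched  <A:1 Mu:2 Ld:1 B:0 rd:3 wr:1>
#2 BR src=r0,r7 held:FU  <A:1 Mu:2 Ld:1 B:0 rd:3 wr:1>
#3 MUL src=r1,r6 dispatched  <A:1 Mu:1 Ld:1 B:0 rd:1 wr:0>
#4 MEM src=r2 held:WR_PORT  <A:1 Mu:1 Ld:1 B:0 rd:1 wr:0>
#5 MEM src=r1,r6 held:RD_PORT  <A:1 Mu:1 Ld:1 B:0 rd:1 wr:0>
#6 ALU src=r6,r5 held:RD_PORT  <A:1 Mu:1 Ld:1 B:0 rd:1 wr:0>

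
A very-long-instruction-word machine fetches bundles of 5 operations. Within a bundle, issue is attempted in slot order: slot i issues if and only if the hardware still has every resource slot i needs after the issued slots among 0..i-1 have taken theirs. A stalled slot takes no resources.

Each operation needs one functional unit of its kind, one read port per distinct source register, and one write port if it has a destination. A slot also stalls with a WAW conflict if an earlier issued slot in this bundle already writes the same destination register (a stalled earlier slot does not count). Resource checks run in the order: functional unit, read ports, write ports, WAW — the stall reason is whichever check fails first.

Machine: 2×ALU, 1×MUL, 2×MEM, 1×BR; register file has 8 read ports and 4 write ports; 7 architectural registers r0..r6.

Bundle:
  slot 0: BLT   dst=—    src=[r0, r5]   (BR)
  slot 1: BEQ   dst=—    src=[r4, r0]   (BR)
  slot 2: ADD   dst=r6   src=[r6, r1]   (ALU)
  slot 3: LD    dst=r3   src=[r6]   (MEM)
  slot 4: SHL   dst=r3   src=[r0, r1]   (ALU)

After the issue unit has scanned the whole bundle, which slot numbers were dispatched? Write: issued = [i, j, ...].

  0. BR ⇒ go  {2A/1Mu/2Ld/0B | 6r 4w}
  1. BR ⇒ no(FU)  {2A/1Mu/2Ld/0B | 6r 4w}
  2. ALU→r6 ⇒ go  {1A/1Mu/2Ld/0B | 4r 3w}
  3. MEM→r3 ⇒ go  {1A/1Mu/1Ld/0B | 3r 2w}
  4. ALU→r3 ⇒ no(WAW)  {1A/1Mu/1Ld/0B | 3r 2w}

issued = [0, 2, 3]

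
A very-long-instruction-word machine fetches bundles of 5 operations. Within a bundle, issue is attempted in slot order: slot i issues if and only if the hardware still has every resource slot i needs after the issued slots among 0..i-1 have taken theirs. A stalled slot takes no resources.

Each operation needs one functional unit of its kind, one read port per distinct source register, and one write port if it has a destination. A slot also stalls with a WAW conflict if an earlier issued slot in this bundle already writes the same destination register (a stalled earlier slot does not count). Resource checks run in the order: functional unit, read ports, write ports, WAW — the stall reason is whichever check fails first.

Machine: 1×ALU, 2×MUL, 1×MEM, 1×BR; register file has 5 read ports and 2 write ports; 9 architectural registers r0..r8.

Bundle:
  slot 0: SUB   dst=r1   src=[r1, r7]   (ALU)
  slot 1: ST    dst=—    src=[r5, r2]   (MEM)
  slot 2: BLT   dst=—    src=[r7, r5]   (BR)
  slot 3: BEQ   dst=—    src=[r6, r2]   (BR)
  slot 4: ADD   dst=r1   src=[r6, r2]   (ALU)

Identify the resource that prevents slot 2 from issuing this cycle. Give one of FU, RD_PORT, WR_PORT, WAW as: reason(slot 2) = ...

(0) want 1×ALU +2rd +1wr — yes → AL0|MU2|ME1|BR1|rd3|wr1
(1) want 1×MEM +2rd +0wr — yes → AL0|MU2|ME0|BR1|rd1|wr1
(2) want 1×BR +2rd +0wr — RD_PORT → AL0|MU2|ME0|BR1|rd1|wr1
(3) want 1×BR +2rd +0wr — RD_PORT → AL0|MU2|ME0|BR1|rd1|wr1
(4) want 1×ALU +2rd +1wr — FU → AL0|MU2|ME0|BR1|rd1|wr1

reason(slot 2) = RD_PORT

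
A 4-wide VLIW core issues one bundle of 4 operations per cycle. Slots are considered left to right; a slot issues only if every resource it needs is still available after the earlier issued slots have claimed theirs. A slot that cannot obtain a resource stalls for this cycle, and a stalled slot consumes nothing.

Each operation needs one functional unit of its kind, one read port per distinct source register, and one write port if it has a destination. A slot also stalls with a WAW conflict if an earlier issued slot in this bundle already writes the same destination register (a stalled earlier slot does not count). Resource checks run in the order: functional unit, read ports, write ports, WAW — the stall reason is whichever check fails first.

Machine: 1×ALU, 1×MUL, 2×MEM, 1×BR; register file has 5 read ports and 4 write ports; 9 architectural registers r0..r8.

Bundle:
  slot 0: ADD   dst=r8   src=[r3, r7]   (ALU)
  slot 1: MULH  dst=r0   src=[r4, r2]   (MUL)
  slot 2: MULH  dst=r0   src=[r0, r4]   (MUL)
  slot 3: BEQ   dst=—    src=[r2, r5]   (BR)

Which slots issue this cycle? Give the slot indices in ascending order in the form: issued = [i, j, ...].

issued = [0, 1]

  0. ALU→r8 ⇒ go  {0A/1Mu/2Ld/1B | 3r 3w}
  1. MUL→r0 ⇒ go  {0A/0Mu/2Ld/1B | 1r 2w}
  2. MUL→r0 ⇒ no(FU)  {0A/0Mu/2Ld/1B | 1r 2w}
  3. BR ⇒ no(RD_PORT)  {0A/0Mu/2Ld/1B | 1r 2w}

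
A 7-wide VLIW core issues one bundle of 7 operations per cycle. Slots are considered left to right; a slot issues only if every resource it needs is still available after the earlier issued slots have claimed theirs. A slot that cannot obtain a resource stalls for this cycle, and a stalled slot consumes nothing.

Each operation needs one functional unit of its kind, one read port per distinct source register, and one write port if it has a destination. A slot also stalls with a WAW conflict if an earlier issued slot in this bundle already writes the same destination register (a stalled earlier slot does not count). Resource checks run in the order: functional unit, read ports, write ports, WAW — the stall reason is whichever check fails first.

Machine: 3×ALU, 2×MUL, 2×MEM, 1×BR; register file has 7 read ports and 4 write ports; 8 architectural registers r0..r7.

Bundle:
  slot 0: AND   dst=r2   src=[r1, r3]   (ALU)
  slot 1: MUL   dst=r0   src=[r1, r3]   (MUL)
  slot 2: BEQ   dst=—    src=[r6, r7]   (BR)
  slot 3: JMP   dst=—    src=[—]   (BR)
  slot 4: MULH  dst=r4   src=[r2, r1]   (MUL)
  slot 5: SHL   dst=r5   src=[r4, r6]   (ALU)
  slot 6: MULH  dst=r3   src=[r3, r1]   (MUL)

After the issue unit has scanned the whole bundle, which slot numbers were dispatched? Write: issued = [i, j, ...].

slot 0 (ALU): ISSUE — free A2,Mu2,Ld2,B1 rp5 wp3
slot 1 (MUL): ISSUE — free A2,Mu1,Ld2,B1 rp3 wp2
slot 2 (BR): ISSUE — free A2,Mu1,Ld2,B0 rp1 wp2
slot 3 (BR): stall FU — free A2,Mu1,Ld2,B0 rp1 wp2
slot 4 (MUL): stall RD_PORT — free A2,Mu1,Ld2,B0 rp1 wp2
slot 5 (ALU): stall RD_PORT — free A2,Mu1,Ld2,B0 rp1 wp2
slot 6 (MUL): stall RD_PORT — free A2,Mu1,Ld2,B0 rp1 wp2

issued = [0, 1, 2]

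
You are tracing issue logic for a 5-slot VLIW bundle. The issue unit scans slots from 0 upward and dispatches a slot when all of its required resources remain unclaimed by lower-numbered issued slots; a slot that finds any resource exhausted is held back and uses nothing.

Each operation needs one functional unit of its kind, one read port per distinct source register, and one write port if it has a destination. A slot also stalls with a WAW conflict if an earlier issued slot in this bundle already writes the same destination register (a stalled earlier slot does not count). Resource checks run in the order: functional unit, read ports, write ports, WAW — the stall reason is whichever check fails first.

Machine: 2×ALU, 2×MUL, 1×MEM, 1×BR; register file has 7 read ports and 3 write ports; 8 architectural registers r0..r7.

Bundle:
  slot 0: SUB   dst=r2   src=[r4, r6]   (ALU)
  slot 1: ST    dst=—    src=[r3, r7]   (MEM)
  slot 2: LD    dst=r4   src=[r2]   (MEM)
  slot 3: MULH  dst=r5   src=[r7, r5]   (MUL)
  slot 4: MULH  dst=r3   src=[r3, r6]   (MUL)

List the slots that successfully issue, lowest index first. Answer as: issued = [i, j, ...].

issued = [0, 1, 3]

slot 0 (ALU): ISSUE — free A1,Mu2,Ld1,B1 rp5 wp2
slot 1 (MEM): ISSUE — free A1,Mu2,Ld0,B1 rp3 wp2
slot 2 (MEM): stall FU — free A1,Mu2,Ld0,B1 rp3 wp2
slot 3 (MUL): ISSUE — free A1,Mu1,Ld0,B1 rp1 wp1
slot 4 (MUL): stall RD_PORT — free A1,Mu1,Ld0,B1 rp1 wp1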